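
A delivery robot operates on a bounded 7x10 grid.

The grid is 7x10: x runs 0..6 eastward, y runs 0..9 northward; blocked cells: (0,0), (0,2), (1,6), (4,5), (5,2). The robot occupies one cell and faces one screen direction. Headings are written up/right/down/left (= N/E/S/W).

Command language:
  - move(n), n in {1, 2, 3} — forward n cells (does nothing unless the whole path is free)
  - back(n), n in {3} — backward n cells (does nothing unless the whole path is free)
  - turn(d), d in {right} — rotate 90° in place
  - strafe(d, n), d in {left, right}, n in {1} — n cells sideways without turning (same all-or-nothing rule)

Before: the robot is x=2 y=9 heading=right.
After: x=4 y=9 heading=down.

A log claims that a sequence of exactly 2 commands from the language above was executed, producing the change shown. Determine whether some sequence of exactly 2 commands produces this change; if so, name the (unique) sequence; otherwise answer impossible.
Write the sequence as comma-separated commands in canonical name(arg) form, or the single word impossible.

move(2), turn(right)

key: running turn(right) before move(2) would end elsewhere — order is forced
begin: x=2 y=9 heading=right
step 1 (move(2)): x=4 y=9 heading=right
step 2 (turn(right)): x=4 y=9 heading=down
no other 2-command option fits: unique.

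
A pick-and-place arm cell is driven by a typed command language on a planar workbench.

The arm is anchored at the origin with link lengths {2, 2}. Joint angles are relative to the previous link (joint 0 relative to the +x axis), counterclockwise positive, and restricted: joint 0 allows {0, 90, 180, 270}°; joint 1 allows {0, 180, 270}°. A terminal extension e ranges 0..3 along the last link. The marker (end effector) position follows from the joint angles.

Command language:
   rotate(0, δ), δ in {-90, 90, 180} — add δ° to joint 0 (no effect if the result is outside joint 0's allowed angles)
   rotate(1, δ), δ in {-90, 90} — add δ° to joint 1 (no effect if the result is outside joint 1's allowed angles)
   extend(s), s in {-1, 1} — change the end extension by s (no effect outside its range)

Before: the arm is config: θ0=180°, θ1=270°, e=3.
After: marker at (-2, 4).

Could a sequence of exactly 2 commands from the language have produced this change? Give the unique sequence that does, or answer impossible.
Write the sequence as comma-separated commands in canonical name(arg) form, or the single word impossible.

key: running extend(-1) before extend(1) would end elsewhere — order is forced
initial: config: θ0=180°, θ1=270°, e=3
1. extend(1) → config: θ0=180°, θ1=270°, e=3
2. extend(-1) → config: θ0=180°, θ1=270°, e=2
no other 2-command option fits: unique.

extend(1), extend(-1)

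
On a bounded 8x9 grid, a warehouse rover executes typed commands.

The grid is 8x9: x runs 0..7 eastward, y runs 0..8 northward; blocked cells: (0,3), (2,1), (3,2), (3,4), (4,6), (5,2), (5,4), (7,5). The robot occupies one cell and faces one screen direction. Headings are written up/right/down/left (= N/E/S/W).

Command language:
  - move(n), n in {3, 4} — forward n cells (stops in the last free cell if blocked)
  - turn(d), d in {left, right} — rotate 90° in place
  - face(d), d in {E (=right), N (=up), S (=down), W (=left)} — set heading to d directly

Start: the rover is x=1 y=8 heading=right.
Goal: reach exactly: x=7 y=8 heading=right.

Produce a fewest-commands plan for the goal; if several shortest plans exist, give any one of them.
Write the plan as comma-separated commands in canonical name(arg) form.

begin: x=1 y=8 heading=right
1. move(3) → x=4 y=8 heading=right
2. move(3) → x=7 y=8 heading=right
minimal: 2 command(s), checked below 2.

move(3), move(3)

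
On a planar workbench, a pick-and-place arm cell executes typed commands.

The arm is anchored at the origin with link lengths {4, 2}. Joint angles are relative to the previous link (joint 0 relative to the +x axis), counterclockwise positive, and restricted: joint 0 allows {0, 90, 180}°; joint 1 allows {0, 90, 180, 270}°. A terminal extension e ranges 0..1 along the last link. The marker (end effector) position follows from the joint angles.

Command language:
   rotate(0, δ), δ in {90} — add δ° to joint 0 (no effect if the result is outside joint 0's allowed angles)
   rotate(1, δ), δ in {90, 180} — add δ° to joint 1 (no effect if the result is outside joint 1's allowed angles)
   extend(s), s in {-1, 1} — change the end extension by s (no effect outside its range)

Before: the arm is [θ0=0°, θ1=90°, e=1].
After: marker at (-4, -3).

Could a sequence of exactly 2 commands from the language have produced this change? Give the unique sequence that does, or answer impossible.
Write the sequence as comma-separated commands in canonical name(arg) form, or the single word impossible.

rotate(0, 90), rotate(0, 90)

initial: [θ0=0°, θ1=90°, e=1]
[1] after rotate(0, 90): [θ0=90°, θ1=90°, e=1]
[2] after rotate(0, 90): [θ0=180°, θ1=90°, e=1]
uniquely the one of 25 2-step routes that fits.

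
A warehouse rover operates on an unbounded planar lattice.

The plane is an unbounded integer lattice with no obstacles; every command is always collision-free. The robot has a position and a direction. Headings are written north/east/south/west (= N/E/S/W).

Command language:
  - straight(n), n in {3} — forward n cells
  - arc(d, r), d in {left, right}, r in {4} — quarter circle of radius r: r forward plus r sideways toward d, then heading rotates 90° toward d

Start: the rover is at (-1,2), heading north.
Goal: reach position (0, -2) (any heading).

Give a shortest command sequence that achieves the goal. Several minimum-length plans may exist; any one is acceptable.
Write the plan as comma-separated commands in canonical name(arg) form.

arc(right, 4), arc(right, 4), arc(right, 4), straight(3)

start: at (-1,2), heading north
[1] after arc(right, 4): at (3,6), heading east
[2] after arc(right, 4): at (7,2), heading south
[3] after arc(right, 4): at (3,-2), heading west
[4] after straight(3): at (0,-2), heading west
nothing shorter than 4 reaches the goal.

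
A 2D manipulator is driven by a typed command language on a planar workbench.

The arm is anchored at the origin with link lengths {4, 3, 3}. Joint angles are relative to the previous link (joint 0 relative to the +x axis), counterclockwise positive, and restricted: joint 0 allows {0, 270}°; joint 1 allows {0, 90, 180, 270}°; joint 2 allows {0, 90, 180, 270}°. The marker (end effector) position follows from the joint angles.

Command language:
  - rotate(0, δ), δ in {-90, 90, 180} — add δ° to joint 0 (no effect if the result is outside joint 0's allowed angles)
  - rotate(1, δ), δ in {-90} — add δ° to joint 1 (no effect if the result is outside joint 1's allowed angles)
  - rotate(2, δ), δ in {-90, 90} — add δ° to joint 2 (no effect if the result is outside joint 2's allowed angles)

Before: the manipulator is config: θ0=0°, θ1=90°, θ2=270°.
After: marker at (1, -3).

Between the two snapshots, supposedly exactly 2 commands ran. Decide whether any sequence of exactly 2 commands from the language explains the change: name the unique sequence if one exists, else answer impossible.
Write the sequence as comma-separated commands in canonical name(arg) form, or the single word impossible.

rotate(1, -90), rotate(1, -90)

t0: config: θ0=0°, θ1=90°, θ2=270°
1. rotate(1, -90) → config: θ0=0°, θ1=0°, θ2=270°
2. rotate(1, -90) → config: θ0=0°, θ1=270°, θ2=270°
uniquely the one of 36 2-step routes that fits.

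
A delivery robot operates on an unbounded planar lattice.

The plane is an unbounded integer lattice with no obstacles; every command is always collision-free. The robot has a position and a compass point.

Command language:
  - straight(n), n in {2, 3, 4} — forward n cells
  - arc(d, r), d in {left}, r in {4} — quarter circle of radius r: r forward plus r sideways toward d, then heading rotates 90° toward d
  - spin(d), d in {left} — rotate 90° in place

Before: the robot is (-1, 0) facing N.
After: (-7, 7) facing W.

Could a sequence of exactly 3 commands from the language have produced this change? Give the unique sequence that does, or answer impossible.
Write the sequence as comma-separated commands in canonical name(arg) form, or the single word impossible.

key: order matters: swapping straight(3) and straight(2) lands elsewhere
begin: (-1, 0) facing N
step 1 (straight(3)): (-1, 3) facing N
step 2 (arc(left, 4)): (-5, 7) facing W
step 3 (straight(2)): (-7, 7) facing W
no other 3-command option fits: unique.

straight(3), arc(left, 4), straight(2)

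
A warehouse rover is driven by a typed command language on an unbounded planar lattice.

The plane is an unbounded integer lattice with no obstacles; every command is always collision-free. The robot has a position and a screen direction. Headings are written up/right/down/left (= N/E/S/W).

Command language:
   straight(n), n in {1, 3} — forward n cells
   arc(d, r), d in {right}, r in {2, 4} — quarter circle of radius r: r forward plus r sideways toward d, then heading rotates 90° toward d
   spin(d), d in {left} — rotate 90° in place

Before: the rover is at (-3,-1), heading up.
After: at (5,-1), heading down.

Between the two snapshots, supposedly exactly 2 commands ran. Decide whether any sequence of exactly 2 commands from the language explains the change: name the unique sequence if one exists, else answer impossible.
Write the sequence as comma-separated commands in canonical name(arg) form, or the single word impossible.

arc(right, 4), arc(right, 4)

key: cell and facing (now S) both changed — the 2 commands mix motion and turning
from: at (-3,-1), heading up
[1] after arc(right, 4): at (1,3), heading right
[2] after arc(right, 4): at (5,-1), heading down
no other 2-command option fits: unique.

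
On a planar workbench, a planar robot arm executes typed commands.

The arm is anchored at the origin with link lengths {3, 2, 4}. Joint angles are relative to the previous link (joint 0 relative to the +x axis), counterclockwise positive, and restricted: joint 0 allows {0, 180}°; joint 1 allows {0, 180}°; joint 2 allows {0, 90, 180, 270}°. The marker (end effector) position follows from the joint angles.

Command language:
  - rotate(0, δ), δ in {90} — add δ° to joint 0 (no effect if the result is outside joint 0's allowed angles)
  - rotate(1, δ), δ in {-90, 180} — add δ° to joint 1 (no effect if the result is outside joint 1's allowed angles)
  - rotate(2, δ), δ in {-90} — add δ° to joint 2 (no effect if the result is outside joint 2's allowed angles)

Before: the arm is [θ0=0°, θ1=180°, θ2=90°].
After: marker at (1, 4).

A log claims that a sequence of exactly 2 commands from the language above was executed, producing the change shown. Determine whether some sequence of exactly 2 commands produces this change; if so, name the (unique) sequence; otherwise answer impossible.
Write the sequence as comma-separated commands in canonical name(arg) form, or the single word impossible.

t0: [θ0=0°, θ1=180°, θ2=90°]
step 1 (rotate(2, -90)): [θ0=0°, θ1=180°, θ2=0°]
step 2 (rotate(2, -90)): [θ0=0°, θ1=180°, θ2=270°]
all 16 alternatives checked — unique.

rotate(2, -90), rotate(2, -90)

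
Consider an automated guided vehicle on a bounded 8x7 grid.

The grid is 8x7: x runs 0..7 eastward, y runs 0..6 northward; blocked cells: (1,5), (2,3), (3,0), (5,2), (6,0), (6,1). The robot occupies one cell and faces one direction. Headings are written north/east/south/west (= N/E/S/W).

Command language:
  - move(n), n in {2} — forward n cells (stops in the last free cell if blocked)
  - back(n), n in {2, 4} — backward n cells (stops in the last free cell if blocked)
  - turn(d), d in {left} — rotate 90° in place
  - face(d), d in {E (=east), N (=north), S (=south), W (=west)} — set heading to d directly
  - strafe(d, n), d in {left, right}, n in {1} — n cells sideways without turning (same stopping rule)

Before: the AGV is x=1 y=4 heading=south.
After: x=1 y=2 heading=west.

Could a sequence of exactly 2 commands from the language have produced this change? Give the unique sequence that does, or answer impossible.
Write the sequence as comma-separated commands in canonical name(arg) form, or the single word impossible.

move(2), face(W)

key: order matters: swapping move(2) and face(W) lands elsewhere
t0: x=1 y=4 heading=south
[1] after move(2): x=1 y=2 heading=south
[2] after face(W): x=1 y=2 heading=west
no other 2-command option fits: unique.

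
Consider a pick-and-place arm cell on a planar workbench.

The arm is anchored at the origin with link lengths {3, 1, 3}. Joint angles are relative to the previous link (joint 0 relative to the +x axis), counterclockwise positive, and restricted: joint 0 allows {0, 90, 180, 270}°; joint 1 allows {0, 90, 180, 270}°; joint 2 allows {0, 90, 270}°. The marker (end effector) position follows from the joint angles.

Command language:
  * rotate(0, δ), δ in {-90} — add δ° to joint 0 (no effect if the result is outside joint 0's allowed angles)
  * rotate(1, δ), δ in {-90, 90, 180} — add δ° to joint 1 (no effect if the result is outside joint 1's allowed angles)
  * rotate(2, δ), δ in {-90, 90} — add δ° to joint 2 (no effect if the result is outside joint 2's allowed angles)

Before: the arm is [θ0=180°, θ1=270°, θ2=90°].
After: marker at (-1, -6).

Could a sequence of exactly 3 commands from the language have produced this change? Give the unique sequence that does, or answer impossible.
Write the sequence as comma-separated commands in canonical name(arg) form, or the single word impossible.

rotate(0, -90), rotate(0, -90), rotate(0, -90)

initial: [θ0=180°, θ1=270°, θ2=90°]
step 1 (rotate(0, -90)): [θ0=90°, θ1=270°, θ2=90°]
step 2 (rotate(0, -90)): [θ0=0°, θ1=270°, θ2=90°]
step 3 (rotate(0, -90)): [θ0=270°, θ1=270°, θ2=90°]
all 216 alternatives checked — unique.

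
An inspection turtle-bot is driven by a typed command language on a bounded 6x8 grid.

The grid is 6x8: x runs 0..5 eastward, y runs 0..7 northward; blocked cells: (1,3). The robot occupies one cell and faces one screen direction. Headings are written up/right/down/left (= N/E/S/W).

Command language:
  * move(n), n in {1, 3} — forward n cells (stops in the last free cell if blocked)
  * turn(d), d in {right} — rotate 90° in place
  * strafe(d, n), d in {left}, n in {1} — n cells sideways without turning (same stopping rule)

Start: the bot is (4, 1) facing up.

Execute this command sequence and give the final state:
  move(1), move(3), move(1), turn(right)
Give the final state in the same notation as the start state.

(4, 6) facing right

initial: (4, 1) facing up
step 1 (move(1)): (4, 2) facing up
step 2 (move(3)): (4, 5) facing up
step 3 (move(1)): (4, 6) facing up
step 4 (turn(right)): (4, 6) facing right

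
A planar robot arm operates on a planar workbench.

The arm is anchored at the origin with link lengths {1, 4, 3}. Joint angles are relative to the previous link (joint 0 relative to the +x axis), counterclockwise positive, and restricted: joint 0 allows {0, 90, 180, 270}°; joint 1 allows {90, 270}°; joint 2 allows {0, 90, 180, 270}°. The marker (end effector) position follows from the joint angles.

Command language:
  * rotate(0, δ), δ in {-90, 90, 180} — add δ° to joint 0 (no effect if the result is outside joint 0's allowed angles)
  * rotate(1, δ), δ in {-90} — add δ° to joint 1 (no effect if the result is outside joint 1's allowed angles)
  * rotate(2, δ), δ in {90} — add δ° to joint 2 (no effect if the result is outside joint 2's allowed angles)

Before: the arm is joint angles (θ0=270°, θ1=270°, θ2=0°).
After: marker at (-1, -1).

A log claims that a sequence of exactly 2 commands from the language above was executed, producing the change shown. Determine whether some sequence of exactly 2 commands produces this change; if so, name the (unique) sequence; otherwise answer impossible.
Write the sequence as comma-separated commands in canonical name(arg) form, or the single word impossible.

rotate(2, 90), rotate(2, 90)

begin: joint angles (θ0=270°, θ1=270°, θ2=0°)
[1] after rotate(2, 90): joint angles (θ0=270°, θ1=270°, θ2=90°)
[2] after rotate(2, 90): joint angles (θ0=270°, θ1=270°, θ2=180°)
no other 2-command option fits: unique.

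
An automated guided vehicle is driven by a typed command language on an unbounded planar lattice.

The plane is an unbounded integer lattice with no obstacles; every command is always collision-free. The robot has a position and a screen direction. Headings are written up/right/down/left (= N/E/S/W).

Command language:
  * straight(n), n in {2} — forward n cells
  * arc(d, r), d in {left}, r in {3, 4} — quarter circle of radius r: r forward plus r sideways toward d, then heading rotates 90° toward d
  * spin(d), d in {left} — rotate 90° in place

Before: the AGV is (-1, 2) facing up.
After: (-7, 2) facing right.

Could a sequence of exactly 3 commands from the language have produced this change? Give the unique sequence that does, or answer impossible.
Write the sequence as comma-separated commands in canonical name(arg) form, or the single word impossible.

key: position moved to (-7,2) AND the heading swung to E — translation plus rotation needed
start: (-1, 2) facing up
step 1 (arc(left, 3)): (-4, 5) facing left
step 2 (arc(left, 3)): (-7, 2) facing down
step 3 (spin(left)): (-7, 2) facing right
uniquely the one of 64 3-step routes that fits.

arc(left, 3), arc(left, 3), spin(left)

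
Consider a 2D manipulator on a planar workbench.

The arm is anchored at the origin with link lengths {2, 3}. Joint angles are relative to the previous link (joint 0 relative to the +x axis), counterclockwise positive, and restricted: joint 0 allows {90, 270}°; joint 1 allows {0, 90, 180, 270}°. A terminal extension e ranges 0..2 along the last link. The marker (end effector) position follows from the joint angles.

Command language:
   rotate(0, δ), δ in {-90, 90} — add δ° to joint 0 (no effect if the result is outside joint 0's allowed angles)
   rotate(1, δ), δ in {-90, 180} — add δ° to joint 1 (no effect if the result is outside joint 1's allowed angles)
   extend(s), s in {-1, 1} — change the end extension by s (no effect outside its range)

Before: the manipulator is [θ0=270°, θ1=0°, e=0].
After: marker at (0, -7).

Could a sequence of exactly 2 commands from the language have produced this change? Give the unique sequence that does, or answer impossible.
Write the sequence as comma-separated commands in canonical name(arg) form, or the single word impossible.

extend(1), extend(1)

initial: [θ0=270°, θ1=0°, e=0]
t=1 extend(1) ⇒ [θ0=270°, θ1=0°, e=1]
t=2 extend(1) ⇒ [θ0=270°, θ1=0°, e=2]
all 36 alternatives checked — unique.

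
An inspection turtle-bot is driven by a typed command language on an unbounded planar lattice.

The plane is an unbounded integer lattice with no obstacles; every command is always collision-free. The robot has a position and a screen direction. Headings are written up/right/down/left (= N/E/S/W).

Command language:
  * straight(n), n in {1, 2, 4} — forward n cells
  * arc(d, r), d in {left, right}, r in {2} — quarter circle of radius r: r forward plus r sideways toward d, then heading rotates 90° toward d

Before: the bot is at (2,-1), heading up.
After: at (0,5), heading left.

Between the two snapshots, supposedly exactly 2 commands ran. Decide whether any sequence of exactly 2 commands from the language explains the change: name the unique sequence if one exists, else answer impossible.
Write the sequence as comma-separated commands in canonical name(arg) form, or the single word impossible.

key: cell and facing (now W) both changed — the 2 commands mix motion and turning
from: at (2,-1), heading up
step 1 (straight(4)): at (2,3), heading up
step 2 (arc(left, 2)): at (0,5), heading left
uniquely the one of 25 2-step routes that fits.

straight(4), arc(left, 2)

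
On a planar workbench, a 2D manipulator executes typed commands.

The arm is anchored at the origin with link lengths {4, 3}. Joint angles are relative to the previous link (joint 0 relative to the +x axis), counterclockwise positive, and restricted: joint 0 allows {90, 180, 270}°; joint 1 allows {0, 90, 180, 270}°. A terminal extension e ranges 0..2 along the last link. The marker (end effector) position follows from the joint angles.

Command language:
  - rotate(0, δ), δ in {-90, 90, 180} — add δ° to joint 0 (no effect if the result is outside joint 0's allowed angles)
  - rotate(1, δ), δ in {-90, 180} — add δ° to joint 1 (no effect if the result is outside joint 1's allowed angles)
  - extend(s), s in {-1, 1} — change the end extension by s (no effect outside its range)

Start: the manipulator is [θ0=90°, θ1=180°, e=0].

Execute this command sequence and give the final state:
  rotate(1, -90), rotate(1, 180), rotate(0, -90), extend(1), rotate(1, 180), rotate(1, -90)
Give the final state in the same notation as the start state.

start: [θ0=90°, θ1=180°, e=0]
step 1 (rotate(1, -90)): [θ0=90°, θ1=90°, e=0]
step 2 (rotate(1, 180)): [θ0=90°, θ1=270°, e=0]
step 3 (rotate(0, -90)): [θ0=90°, θ1=270°, e=0]
step 4 (extend(1)): [θ0=90°, θ1=270°, e=1]
step 5 (rotate(1, 180)): [θ0=90°, θ1=90°, e=1]
step 6 (rotate(1, -90)): [θ0=90°, θ1=0°, e=1]

[θ0=90°, θ1=0°, e=1]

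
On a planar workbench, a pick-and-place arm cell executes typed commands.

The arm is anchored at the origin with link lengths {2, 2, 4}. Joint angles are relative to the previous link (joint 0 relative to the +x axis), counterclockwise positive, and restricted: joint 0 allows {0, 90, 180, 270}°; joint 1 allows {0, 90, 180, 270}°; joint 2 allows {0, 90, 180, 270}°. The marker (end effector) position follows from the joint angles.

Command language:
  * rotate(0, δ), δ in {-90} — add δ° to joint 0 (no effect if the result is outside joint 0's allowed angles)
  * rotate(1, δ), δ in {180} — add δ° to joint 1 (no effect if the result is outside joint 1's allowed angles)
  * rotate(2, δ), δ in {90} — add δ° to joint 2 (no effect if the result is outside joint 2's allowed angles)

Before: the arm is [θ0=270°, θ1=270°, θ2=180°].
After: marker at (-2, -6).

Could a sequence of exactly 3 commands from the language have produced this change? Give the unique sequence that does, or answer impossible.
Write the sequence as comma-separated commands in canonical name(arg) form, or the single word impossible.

start: [θ0=270°, θ1=270°, θ2=180°]
[1] after rotate(2, 90): [θ0=270°, θ1=270°, θ2=270°]
[2] after rotate(2, 90): [θ0=270°, θ1=270°, θ2=0°]
[3] after rotate(2, 90): [θ0=270°, θ1=270°, θ2=90°]
uniquely the one of 27 3-step routes that fits.

rotate(2, 90), rotate(2, 90), rotate(2, 90)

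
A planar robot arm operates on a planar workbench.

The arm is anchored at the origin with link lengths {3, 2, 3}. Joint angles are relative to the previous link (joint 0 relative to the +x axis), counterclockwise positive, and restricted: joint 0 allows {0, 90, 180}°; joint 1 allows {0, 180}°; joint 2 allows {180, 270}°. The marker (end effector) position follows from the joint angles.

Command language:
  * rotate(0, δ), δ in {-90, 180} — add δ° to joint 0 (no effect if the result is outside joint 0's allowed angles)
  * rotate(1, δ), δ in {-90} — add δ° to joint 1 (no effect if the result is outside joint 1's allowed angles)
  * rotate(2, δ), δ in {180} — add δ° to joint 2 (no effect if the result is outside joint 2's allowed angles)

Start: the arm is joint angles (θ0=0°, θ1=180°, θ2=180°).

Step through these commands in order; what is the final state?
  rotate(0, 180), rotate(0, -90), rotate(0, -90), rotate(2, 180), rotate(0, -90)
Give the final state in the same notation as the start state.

initial: joint angles (θ0=0°, θ1=180°, θ2=180°)
step 1 (rotate(0, 180)): joint angles (θ0=180°, θ1=180°, θ2=180°)
step 2 (rotate(0, -90)): joint angles (θ0=90°, θ1=180°, θ2=180°)
step 3 (rotate(0, -90)): joint angles (θ0=0°, θ1=180°, θ2=180°)
step 4 (rotate(2, 180)): joint angles (θ0=0°, θ1=180°, θ2=180°)
step 5 (rotate(0, -90)): joint angles (θ0=0°, θ1=180°, θ2=180°)

joint angles (θ0=0°, θ1=180°, θ2=180°)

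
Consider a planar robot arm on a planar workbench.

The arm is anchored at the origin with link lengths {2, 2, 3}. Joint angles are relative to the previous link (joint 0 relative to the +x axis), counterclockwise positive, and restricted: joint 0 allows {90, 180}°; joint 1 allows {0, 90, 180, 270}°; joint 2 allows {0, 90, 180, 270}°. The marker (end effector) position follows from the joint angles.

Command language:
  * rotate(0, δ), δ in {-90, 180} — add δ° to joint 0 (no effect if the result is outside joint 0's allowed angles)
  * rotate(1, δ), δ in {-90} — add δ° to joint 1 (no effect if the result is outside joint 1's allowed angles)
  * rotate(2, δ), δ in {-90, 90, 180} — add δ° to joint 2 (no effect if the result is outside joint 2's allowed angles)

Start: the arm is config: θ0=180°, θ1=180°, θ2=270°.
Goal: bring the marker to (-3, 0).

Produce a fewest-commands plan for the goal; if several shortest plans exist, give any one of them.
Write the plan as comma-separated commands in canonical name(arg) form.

rotate(2, -90)

start: config: θ0=180°, θ1=180°, θ2=270°
t=1 rotate(2, -90) ⇒ config: θ0=180°, θ1=180°, θ2=180°
shorter routes all fall short; 1 is best.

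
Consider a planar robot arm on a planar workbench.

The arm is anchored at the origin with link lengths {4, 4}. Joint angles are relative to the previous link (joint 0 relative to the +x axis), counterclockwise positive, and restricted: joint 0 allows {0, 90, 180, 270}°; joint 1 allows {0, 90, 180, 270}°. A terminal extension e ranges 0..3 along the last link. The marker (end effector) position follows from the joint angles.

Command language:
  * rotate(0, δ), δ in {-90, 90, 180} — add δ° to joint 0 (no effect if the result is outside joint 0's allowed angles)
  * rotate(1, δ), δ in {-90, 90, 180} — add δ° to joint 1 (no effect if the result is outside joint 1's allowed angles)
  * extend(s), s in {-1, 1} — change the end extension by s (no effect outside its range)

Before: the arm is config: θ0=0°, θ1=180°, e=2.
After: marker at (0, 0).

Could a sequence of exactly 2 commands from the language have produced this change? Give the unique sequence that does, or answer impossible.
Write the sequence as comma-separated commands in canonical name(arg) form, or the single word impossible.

t0: config: θ0=0°, θ1=180°, e=2
[1] after extend(-1): config: θ0=0°, θ1=180°, e=1
[2] after extend(-1): config: θ0=0°, θ1=180°, e=0
no other 2-command option fits: unique.

extend(-1), extend(-1)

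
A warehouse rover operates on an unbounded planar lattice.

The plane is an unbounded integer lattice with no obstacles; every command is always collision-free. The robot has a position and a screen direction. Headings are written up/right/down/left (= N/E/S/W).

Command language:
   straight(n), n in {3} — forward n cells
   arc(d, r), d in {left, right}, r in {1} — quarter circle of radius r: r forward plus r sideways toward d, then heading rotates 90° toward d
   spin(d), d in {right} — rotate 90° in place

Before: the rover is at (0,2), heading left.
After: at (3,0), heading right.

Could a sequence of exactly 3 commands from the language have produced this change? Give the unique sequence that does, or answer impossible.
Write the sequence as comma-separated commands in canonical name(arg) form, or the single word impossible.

key: running straight(3) before arc(left, 1) would end elsewhere — order is forced
initial: at (0,2), heading left
step 1 (arc(left, 1)): at (-1,1), heading down
step 2 (arc(left, 1)): at (0,0), heading right
step 3 (straight(3)): at (3,0), heading right
all 64 alternatives checked — unique.

arc(left, 1), arc(left, 1), straight(3)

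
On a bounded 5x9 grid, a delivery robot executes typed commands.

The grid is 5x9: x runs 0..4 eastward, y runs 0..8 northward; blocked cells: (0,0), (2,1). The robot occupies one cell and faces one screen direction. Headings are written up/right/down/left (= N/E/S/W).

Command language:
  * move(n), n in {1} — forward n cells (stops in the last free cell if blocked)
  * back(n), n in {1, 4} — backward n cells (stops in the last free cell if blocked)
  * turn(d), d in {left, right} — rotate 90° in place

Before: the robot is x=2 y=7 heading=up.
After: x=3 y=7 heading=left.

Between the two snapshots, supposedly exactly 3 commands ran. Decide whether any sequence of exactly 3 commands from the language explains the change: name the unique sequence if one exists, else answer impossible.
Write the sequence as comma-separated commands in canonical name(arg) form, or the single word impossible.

turn(left), back(4), move(1)

key: cell and facing (now W) both changed — the 3 commands mix motion and turning
start: x=2 y=7 heading=up
t=1 turn(left) ⇒ x=2 y=7 heading=left
t=2 back(4) ⇒ x=4 y=7 heading=left
t=3 move(1) ⇒ x=3 y=7 heading=left
no other 3-command option fits: unique.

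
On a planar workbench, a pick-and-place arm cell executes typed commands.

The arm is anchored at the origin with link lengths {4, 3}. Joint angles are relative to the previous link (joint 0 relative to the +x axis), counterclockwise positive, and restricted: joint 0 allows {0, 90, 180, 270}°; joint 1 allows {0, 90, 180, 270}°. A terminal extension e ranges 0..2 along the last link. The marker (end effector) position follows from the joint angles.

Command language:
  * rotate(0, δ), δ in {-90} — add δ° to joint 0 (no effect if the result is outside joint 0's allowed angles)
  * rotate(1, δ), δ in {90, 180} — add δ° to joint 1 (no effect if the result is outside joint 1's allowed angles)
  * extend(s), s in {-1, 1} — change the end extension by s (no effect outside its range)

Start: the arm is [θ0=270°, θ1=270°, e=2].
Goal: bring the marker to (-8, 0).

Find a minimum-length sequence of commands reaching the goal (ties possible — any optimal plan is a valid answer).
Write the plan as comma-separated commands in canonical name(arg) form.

extend(-1), rotate(0, -90), rotate(1, 90)

initial: [θ0=270°, θ1=270°, e=2]
t=1 extend(-1) ⇒ [θ0=270°, θ1=270°, e=1]
t=2 rotate(0, -90) ⇒ [θ0=180°, θ1=270°, e=1]
t=3 rotate(1, 90) ⇒ [θ0=180°, θ1=0°, e=1]
nothing shorter than 3 reaches the goal.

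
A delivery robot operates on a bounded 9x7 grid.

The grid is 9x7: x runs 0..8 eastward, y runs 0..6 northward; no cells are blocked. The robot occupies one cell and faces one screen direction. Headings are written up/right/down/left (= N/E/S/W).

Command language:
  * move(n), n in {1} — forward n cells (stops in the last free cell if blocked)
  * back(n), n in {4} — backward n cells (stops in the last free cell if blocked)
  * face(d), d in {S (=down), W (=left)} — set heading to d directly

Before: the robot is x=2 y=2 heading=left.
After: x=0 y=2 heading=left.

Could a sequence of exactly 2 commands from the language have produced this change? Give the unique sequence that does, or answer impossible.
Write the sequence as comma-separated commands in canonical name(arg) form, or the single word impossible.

key: heading stays W — no command in the sequence turns
t0: x=2 y=2 heading=left
1. move(1) → x=1 y=2 heading=left
2. move(1) → x=0 y=2 heading=left
no other 2-command option fits: unique.

move(1), move(1)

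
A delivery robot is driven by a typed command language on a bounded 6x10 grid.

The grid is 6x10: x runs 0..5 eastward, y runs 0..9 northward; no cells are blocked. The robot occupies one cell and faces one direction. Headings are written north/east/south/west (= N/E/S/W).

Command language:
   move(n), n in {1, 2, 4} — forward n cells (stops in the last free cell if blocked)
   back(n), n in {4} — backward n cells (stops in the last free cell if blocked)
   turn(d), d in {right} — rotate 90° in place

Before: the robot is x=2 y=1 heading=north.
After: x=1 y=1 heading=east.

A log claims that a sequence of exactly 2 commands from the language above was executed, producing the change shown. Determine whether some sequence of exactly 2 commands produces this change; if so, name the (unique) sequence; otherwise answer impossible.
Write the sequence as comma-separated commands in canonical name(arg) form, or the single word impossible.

impossible

every 2-command combo misses the target.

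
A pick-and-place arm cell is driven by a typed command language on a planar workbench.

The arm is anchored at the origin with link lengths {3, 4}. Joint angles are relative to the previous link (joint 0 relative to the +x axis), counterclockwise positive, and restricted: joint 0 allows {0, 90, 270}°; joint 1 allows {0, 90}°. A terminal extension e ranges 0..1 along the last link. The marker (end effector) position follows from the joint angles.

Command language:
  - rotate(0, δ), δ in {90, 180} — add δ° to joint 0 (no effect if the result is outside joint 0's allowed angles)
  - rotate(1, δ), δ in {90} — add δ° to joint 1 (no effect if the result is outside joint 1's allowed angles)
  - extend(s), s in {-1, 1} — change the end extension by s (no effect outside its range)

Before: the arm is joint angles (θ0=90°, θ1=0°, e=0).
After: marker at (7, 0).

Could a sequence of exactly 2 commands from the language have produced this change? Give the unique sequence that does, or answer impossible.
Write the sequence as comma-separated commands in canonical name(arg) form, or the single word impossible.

rotate(0, 180), rotate(0, 90)

key: order matters: swapping rotate(0, 180) and rotate(0, 90) lands elsewhere
t0: joint angles (θ0=90°, θ1=0°, e=0)
[1] after rotate(0, 180): joint angles (θ0=270°, θ1=0°, e=0)
[2] after rotate(0, 90): joint angles (θ0=0°, θ1=0°, e=0)
no other 2-command option fits: unique.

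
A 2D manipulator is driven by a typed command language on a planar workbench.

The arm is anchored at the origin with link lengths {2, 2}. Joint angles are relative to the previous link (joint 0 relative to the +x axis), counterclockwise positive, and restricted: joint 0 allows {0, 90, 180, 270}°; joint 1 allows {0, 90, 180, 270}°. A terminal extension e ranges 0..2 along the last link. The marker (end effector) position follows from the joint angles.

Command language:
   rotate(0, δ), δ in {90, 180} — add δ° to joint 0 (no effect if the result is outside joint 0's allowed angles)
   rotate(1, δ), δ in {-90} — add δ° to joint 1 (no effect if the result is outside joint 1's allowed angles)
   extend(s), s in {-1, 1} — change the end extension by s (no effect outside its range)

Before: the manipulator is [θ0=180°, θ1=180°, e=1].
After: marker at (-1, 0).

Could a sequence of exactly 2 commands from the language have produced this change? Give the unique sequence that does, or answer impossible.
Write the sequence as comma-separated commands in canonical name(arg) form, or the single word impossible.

rotate(0, 90), rotate(0, 90)

from: [θ0=180°, θ1=180°, e=1]
[1] after rotate(0, 90): [θ0=270°, θ1=180°, e=1]
[2] after rotate(0, 90): [θ0=0°, θ1=180°, e=1]
all 25 alternatives checked — unique.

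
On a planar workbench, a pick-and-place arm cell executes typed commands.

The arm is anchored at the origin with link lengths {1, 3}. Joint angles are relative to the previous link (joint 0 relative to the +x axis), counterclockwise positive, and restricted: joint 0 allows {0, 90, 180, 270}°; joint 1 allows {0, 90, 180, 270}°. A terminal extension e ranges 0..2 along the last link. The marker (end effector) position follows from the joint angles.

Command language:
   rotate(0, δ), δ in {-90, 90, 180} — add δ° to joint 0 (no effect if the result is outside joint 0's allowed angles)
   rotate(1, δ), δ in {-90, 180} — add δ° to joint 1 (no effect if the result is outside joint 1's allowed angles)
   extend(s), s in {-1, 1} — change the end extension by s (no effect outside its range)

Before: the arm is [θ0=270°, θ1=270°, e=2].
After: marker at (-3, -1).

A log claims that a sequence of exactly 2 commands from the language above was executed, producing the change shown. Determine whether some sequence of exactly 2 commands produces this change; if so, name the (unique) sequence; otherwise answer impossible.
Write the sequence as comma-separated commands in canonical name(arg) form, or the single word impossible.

extend(-1), extend(-1)

from: [θ0=270°, θ1=270°, e=2]
step 1 (extend(-1)): [θ0=270°, θ1=270°, e=1]
step 2 (extend(-1)): [θ0=270°, θ1=270°, e=0]
all 49 alternatives checked — unique.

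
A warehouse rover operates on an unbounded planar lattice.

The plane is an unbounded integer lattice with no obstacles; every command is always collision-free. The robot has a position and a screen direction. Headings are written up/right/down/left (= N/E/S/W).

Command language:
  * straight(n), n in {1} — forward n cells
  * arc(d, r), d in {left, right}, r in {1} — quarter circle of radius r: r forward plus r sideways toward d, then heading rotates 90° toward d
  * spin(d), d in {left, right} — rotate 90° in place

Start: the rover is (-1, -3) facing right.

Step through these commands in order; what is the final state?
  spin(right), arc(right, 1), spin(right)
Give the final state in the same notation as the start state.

(-2, -4) facing up

initial: (-1, -3) facing right
1. spin(right) → (-1, -3) facing down
2. arc(right, 1) → (-2, -4) facing left
3. spin(right) → (-2, -4) facing up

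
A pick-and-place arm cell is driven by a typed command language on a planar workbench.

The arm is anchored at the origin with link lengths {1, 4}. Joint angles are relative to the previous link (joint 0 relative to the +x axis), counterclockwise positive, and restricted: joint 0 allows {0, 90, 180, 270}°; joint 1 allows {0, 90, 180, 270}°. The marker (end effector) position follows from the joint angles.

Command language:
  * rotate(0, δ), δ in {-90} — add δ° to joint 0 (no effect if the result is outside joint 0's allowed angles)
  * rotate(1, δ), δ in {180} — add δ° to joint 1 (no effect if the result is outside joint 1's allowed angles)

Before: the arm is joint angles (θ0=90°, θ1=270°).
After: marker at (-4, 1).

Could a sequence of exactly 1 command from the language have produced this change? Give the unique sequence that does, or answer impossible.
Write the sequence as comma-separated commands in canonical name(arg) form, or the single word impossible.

t0: joint angles (θ0=90°, θ1=270°)
[1] after rotate(1, 180): joint angles (θ0=90°, θ1=90°)
no rival 1-sequence matches.

rotate(1, 180)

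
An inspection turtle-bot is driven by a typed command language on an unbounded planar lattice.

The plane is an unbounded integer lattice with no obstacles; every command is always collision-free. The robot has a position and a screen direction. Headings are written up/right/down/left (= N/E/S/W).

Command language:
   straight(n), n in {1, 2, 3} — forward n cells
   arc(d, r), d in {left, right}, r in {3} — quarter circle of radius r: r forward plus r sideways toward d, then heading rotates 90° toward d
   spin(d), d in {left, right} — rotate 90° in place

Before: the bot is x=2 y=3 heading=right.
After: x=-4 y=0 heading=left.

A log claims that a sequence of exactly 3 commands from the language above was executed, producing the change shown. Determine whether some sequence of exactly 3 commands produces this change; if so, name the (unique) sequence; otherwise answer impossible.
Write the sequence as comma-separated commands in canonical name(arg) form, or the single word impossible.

spin(right), arc(right, 3), straight(3)

key: running straight(3) before spin(right) would end elsewhere — order is forced
initial: x=2 y=3 heading=right
1. spin(right) → x=2 y=3 heading=down
2. arc(right, 3) → x=-1 y=0 heading=left
3. straight(3) → x=-4 y=0 heading=left
all 343 alternatives checked — unique.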